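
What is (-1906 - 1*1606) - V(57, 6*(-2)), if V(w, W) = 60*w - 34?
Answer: -6898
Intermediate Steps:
V(w, W) = -34 + 60*w
(-1906 - 1*1606) - V(57, 6*(-2)) = (-1906 - 1*1606) - (-34 + 60*57) = (-1906 - 1606) - (-34 + 3420) = -3512 - 1*3386 = -3512 - 3386 = -6898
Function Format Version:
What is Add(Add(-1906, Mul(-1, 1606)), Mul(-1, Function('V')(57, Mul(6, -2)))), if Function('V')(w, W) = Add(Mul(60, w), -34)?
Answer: -6898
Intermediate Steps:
Function('V')(w, W) = Add(-34, Mul(60, w))
Add(Add(-1906, Mul(-1, 1606)), Mul(-1, Function('V')(57, Mul(6, -2)))) = Add(Add(-1906, Mul(-1, 1606)), Mul(-1, Add(-34, Mul(60, 57)))) = Add(Add(-1906, -1606), Mul(-1, Add(-34, 3420))) = Add(-3512, Mul(-1, 3386)) = Add(-3512, -3386) = -6898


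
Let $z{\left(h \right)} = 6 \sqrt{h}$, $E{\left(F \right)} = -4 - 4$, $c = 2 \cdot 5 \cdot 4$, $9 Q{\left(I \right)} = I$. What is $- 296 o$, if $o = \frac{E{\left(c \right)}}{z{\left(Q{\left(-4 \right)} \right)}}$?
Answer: $- 592 i \approx - 592.0 i$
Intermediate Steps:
$Q{\left(I \right)} = \frac{I}{9}$
$c = 40$ ($c = 10 \cdot 4 = 40$)
$E{\left(F \right)} = -8$
$o = 2 i$ ($o = - \frac{8}{6 \sqrt{\frac{1}{9} \left(-4\right)}} = - \frac{8}{6 \sqrt{- \frac{4}{9}}} = - \frac{8}{6 \frac{2 i}{3}} = - \frac{8}{4 i} = - 8 \left(- \frac{i}{4}\right) = 2 i \approx 2.0 i$)
$- 296 o = - 296 \cdot 2 i = - 592 i$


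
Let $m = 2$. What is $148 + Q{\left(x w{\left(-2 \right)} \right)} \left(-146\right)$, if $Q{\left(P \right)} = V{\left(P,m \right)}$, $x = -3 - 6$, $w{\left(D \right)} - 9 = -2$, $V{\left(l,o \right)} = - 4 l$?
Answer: $-36644$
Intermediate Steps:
$w{\left(D \right)} = 7$ ($w{\left(D \right)} = 9 - 2 = 7$)
$x = -9$ ($x = -3 - 6 = -9$)
$Q{\left(P \right)} = - 4 P$
$148 + Q{\left(x w{\left(-2 \right)} \right)} \left(-146\right) = 148 + - 4 \left(\left(-9\right) 7\right) \left(-146\right) = 148 + \left(-4\right) \left(-63\right) \left(-146\right) = 148 + 252 \left(-146\right) = 148 - 36792 = -36644$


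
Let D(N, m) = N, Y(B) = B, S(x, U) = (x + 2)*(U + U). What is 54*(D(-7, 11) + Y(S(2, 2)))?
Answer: 486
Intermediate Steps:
S(x, U) = 2*U*(2 + x) (S(x, U) = (2 + x)*(2*U) = 2*U*(2 + x))
54*(D(-7, 11) + Y(S(2, 2))) = 54*(-7 + 2*2*(2 + 2)) = 54*(-7 + 2*2*4) = 54*(-7 + 16) = 54*9 = 486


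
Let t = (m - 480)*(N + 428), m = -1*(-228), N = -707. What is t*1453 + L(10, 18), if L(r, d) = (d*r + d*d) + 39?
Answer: 102158067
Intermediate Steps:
m = 228
L(r, d) = 39 + d² + d*r (L(r, d) = (d*r + d²) + 39 = (d² + d*r) + 39 = 39 + d² + d*r)
t = 70308 (t = (228 - 480)*(-707 + 428) = -252*(-279) = 70308)
t*1453 + L(10, 18) = 70308*1453 + (39 + 18² + 18*10) = 102157524 + (39 + 324 + 180) = 102157524 + 543 = 102158067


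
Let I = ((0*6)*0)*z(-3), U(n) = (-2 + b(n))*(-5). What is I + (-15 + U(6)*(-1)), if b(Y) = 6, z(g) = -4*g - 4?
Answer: 5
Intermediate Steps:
z(g) = -4 - 4*g
U(n) = -20 (U(n) = (-2 + 6)*(-5) = 4*(-5) = -20)
I = 0 (I = ((0*6)*0)*(-4 - 4*(-3)) = (0*0)*(-4 + 12) = 0*8 = 0)
I + (-15 + U(6)*(-1)) = 0 + (-15 - 20*(-1)) = 0 + (-15 + 20) = 0 + 5 = 5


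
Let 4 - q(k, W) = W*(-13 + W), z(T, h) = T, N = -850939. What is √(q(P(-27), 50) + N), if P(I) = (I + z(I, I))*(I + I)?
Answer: I*√852785 ≈ 923.46*I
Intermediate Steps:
P(I) = 4*I² (P(I) = (I + I)*(I + I) = (2*I)*(2*I) = 4*I²)
q(k, W) = 4 - W*(-13 + W)
√(q(P(-27), 50) + N) = √((4 - 1*50² + 13*50) - 850939) = √((4 - 1*2500 + 650) - 850939) = √((4 - 2500 + 650) - 850939) = √(-1846 - 850939) = √(-852785) = I*√852785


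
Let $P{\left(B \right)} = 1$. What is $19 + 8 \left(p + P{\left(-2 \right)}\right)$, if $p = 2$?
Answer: $43$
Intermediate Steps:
$19 + 8 \left(p + P{\left(-2 \right)}\right) = 19 + 8 \left(2 + 1\right) = 19 + 8 \cdot 3 = 19 + 24 = 43$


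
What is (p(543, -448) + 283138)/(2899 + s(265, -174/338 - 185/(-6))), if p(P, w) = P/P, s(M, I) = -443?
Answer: 283139/2456 ≈ 115.28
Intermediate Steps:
p(P, w) = 1
(p(543, -448) + 283138)/(2899 + s(265, -174/338 - 185/(-6))) = (1 + 283138)/(2899 - 443) = 283139/2456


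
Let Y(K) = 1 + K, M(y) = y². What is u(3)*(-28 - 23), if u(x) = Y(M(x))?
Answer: -510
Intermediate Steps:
u(x) = 1 + x²
u(3)*(-28 - 23) = (1 + 3²)*(-28 - 23) = (1 + 9)*(-51) = 10*(-51) = -510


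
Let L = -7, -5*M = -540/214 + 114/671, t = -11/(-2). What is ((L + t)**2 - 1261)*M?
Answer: -42538701/71797 ≈ -592.49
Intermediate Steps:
t = 11/2 (t = -11*(-1/2) = 11/2 ≈ 5.5000)
M = 168972/358985 (M = -(-540/214 + 114/671)/5 = -(-540*1/214 + 114*(1/671))/5 = -(-270/107 + 114/671)/5 = -1/5*(-168972/71797) = 168972/358985 ≈ 0.47069)
((L + t)**2 - 1261)*M = ((-7 + 11/2)**2 - 1261)*(168972/358985) = ((-3/2)**2 - 1261)*(168972/358985) = (9/4 - 1261)*(168972/358985) = -5035/4*168972/358985 = -42538701/71797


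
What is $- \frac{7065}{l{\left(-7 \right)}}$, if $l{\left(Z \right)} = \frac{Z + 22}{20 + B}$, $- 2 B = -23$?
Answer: $- \frac{29673}{2} \approx -14837.0$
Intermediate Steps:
$B = \frac{23}{2}$ ($B = \left(- \frac{1}{2}\right) \left(-23\right) = \frac{23}{2} \approx 11.5$)
$l{\left(Z \right)} = \frac{44}{63} + \frac{2 Z}{63}$ ($l{\left(Z \right)} = \frac{Z + 22}{20 + \frac{23}{2}} = \frac{22 + Z}{\frac{63}{2}} = \left(22 + Z\right) \frac{2}{63} = \frac{44}{63} + \frac{2 Z}{63}$)
$- \frac{7065}{l{\left(-7 \right)}} = - \frac{7065}{\frac{44}{63} + \frac{2}{63} \left(-7\right)} = - \frac{7065}{\frac{44}{63} - \frac{2}{9}} = - \frac{7065}{\frac{10}{21}} = \left(-7065\right) \frac{21}{10} = - \frac{29673}{2}$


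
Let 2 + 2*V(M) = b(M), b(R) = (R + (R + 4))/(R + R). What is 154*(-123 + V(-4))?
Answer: -38115/2 ≈ -19058.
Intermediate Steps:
b(R) = (4 + 2*R)/(2*R) (b(R) = (R + (4 + R))/((2*R)) = (4 + 2*R)*(1/(2*R)) = (4 + 2*R)/(2*R))
V(M) = -1 + (2 + M)/(2*M) (V(M) = -1 + ((2 + M)/M)/2 = -1 + (2 + M)/(2*M))
154*(-123 + V(-4)) = 154*(-123 + (½)*(2 - 1*(-4))/(-4)) = 154*(-123 + (½)*(-¼)*(2 + 4)) = 154*(-123 + (½)*(-¼)*6) = 154*(-123 - ¾) = 154*(-495/4) = -38115/2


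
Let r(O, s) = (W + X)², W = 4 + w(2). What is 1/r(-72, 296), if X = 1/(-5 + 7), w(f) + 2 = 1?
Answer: 4/49 ≈ 0.081633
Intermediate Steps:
w(f) = -1 (w(f) = -2 + 1 = -1)
X = ½ (X = 1/2 = ½ ≈ 0.50000)
W = 3 (W = 4 - 1 = 3)
r(O, s) = 49/4 (r(O, s) = (3 + ½)² = (7/2)² = 49/4)
1/r(-72, 296) = 1/(49/4) = 4/49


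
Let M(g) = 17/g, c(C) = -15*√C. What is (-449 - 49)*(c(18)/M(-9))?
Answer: -201690*√2/17 ≈ -16778.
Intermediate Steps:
(-449 - 49)*(c(18)/M(-9)) = (-449 - 49)*((-45*√2)/((17/(-9)))) = -498*(-45*√2)/(17*(-⅑)) = -498*(-45*√2)/(-17/9) = -498*(-45*√2)*(-9)/17 = -201690*√2/17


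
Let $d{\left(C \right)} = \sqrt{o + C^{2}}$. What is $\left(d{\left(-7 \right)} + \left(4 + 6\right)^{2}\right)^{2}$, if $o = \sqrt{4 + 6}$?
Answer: $\left(100 + \sqrt{49 + \sqrt{10}}\right)^{2} \approx 11497.0$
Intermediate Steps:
$o = \sqrt{10} \approx 3.1623$
$d{\left(C \right)} = \sqrt{\sqrt{10} + C^{2}}$
$\left(d{\left(-7 \right)} + \left(4 + 6\right)^{2}\right)^{2} = \left(\sqrt{\sqrt{10} + \left(-7\right)^{2}} + \left(4 + 6\right)^{2}\right)^{2} = \left(\sqrt{\sqrt{10} + 49} + 10^{2}\right)^{2} = \left(\sqrt{49 + \sqrt{10}} + 100\right)^{2} = \left(100 + \sqrt{49 + \sqrt{10}}\right)^{2}$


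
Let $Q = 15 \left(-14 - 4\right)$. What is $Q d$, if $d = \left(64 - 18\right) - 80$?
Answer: $9180$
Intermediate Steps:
$Q = -270$ ($Q = 15 \left(-18\right) = -270$)
$d = -34$ ($d = 46 - 80 = -34$)
$Q d = \left(-270\right) \left(-34\right) = 9180$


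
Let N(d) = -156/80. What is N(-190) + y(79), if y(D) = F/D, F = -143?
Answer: -5941/1580 ≈ -3.7601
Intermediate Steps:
y(D) = -143/D
N(d) = -39/20 (N(d) = -156*1/80 = -39/20)
N(-190) + y(79) = -39/20 - 143/79 = -5941/1580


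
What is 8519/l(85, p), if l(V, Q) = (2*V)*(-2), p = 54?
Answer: -8519/340 ≈ -25.056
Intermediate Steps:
l(V, Q) = -4*V
8519/l(85, p) = 8519/((-4*85)) = 8519/(-340) = 8519*(-1/340) = -8519/340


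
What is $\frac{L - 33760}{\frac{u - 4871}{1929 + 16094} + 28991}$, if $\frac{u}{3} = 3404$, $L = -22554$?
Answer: $- \frac{507473611}{261255067} \approx -1.9424$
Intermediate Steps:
$u = 10212$ ($u = 3 \cdot 3404 = 10212$)
$\frac{L - 33760}{\frac{u - 4871}{1929 + 16094} + 28991} = \frac{-22554 - 33760}{\frac{10212 - 4871}{1929 + 16094} + 28991} = - \frac{56314}{\frac{5341}{18023} + 28991} = - \frac{56314}{\frac{522510134}{18023}} = \left(-56314\right) \frac{18023}{522510134} = - \frac{507473611}{261255067}$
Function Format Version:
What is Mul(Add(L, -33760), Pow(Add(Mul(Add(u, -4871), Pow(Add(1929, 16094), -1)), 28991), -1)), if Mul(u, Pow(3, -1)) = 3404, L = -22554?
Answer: Rational(-507473611, 261255067) ≈ -1.9424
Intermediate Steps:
u = 10212 (u = Mul(3, 3404) = 10212)
Mul(Add(L, -33760), Pow(Add(Mul(Add(u, -4871), Pow(Add(1929, 16094), -1)), 28991), -1)) = Mul(Add(-22554, -33760), Pow(Add(Mul(Add(10212, -4871), Pow(Add(1929, 16094), -1)), 28991), -1)) = Mul(-56314, Pow(Add(Mul(5341, Pow(18023, -1)), 28991), -1)) = Mul(-56314, Pow(Add(Mul(5341, Rational(1, 18023)), 28991), -1)) = Mul(-56314, Pow(Add(Rational(5341, 18023), 28991), -1)) = Mul(-56314, Pow(Rational(522510134, 18023), -1)) = Mul(-56314, Rational(18023, 522510134)) = Rational(-507473611, 261255067)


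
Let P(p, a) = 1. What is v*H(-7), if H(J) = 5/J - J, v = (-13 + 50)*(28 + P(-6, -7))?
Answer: 47212/7 ≈ 6744.6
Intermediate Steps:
v = 1073 (v = (-13 + 50)*(28 + 1) = 37*29 = 1073)
H(J) = -J + 5/J
v*H(-7) = 1073*(-1*(-7) + 5/(-7)) = 1073*(7 + 5*(-⅐)) = 1073*(7 - 5/7) = 1073*(44/7) = 47212/7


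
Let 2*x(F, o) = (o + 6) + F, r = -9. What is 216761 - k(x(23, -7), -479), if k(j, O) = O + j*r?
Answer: 217339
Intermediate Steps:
x(F, o) = 3 + F/2 + o/2 (x(F, o) = ((o + 6) + F)/2 = ((6 + o) + F)/2 = (6 + F + o)/2 = 3 + F/2 + o/2)
k(j, O) = O - 9*j (k(j, O) = O + j*(-9) = O - 9*j)
216761 - k(x(23, -7), -479) = 216761 - (-479 - 9*(3 + (½)*23 + (½)*(-7))) = 216761 - (-479 - 9*(3 + 23/2 - 7/2)) = 216761 - (-479 - 9*11) = 216761 - (-479 - 99) = 216761 - 1*(-578) = 216761 + 578 = 217339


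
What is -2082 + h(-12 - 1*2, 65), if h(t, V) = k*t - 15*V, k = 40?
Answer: -3617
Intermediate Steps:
h(t, V) = -15*V + 40*t (h(t, V) = 40*t - 15*V = -15*V + 40*t)
-2082 + h(-12 - 1*2, 65) = -2082 + (-15*65 + 40*(-12 - 1*2)) = -2082 + (-975 + 40*(-12 - 2)) = -2082 + (-975 + 40*(-14)) = -2082 + (-975 - 560) = -2082 - 1535 = -3617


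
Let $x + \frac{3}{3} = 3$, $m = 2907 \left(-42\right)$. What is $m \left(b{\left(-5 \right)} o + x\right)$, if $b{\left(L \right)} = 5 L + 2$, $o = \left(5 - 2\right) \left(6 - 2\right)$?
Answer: $33453756$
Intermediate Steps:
$o = 12$ ($o = 3 \cdot 4 = 12$)
$m = -122094$
$x = 2$ ($x = -1 + 3 = 2$)
$b{\left(L \right)} = 2 + 5 L$
$m \left(b{\left(-5 \right)} o + x\right) = - 122094 \left(\left(2 + 5 \left(-5\right)\right) 12 + 2\right) = - 122094 \left(\left(2 - 25\right) 12 + 2\right) = - 122094 \left(\left(-23\right) 12 + 2\right) = - 122094 \left(-276 + 2\right) = \left(-122094\right) \left(-274\right) = 33453756$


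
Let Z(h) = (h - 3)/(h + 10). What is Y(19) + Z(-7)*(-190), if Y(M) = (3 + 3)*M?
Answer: 2242/3 ≈ 747.33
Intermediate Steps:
Y(M) = 6*M
Z(h) = (-3 + h)/(10 + h)
Y(19) + Z(-7)*(-190) = 6*19 + ((-3 - 7)/(10 - 7))*(-190) = 114 + (-10/3)*(-190) = 114 + ((⅓)*(-10))*(-190) = 114 - 10/3*(-190) = 114 + 1900/3 = 2242/3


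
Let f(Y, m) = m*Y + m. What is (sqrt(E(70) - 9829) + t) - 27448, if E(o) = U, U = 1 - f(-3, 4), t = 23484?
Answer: -3964 + 2*I*sqrt(2455) ≈ -3964.0 + 99.096*I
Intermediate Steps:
f(Y, m) = m + Y*m (f(Y, m) = Y*m + m = m + Y*m)
U = 9 (U = 1 - 4*(1 - 3) = 1 - 4*(-2) = 1 - 1*(-8) = 1 + 8 = 9)
E(o) = 9
(sqrt(E(70) - 9829) + t) - 27448 = (sqrt(9 - 9829) + 23484) - 27448 = (sqrt(-9820) + 23484) - 27448 = (2*I*sqrt(2455) + 23484) - 27448 = (23484 + 2*I*sqrt(2455)) - 27448 = -3964 + 2*I*sqrt(2455)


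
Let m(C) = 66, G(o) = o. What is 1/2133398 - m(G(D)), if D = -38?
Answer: -140804267/2133398 ≈ -66.000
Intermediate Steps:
1/2133398 - m(G(D)) = 1/2133398 - 1*66 = 1/2133398 - 66 = -140804267/2133398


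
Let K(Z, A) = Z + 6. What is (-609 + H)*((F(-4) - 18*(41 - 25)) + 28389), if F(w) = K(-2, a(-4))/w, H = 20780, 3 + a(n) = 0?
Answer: 566805100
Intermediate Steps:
a(n) = -3 (a(n) = -3 + 0 = -3)
K(Z, A) = 6 + Z
F(w) = 4/w (F(w) = (6 - 2)/w = 4/w)
(-609 + H)*((F(-4) - 18*(41 - 25)) + 28389) = (-609 + 20780)*((4/(-4) - 18*(41 - 25)) + 28389) = 20171*((4*(-¼) - 18*16) + 28389) = 20171*((-1 - 288) + 28389) = 20171*(-289 + 28389) = 20171*28100 = 566805100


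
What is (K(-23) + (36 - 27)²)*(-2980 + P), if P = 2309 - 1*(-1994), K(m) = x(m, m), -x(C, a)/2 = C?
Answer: 168021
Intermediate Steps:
x(C, a) = -2*C
K(m) = -2*m
P = 4303 (P = 2309 + 1994 = 4303)
(K(-23) + (36 - 27)²)*(-2980 + P) = (-2*(-23) + (36 - 27)²)*(-2980 + 4303) = (46 + 9²)*1323 = (46 + 81)*1323 = 127*1323 = 168021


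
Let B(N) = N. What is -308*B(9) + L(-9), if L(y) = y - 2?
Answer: -2783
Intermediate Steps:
L(y) = -2 + y
-308*B(9) + L(-9) = -308*9 + (-2 - 9) = -2772 - 11 = -2783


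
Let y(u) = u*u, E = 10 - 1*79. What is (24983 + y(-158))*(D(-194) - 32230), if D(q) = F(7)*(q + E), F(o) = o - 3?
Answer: -1662336054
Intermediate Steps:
F(o) = -3 + o
E = -69 (E = 10 - 79 = -69)
y(u) = u²
D(q) = -276 + 4*q (D(q) = (-3 + 7)*(q - 69) = 4*(-69 + q) = -276 + 4*q)
(24983 + y(-158))*(D(-194) - 32230) = (24983 + (-158)²)*((-276 + 4*(-194)) - 32230) = (24983 + 24964)*((-276 - 776) - 32230) = 49947*(-1052 - 32230) = 49947*(-33282) = -1662336054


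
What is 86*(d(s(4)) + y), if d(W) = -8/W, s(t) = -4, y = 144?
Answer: 12556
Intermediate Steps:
86*(d(s(4)) + y) = 86*(-8/(-4) + 144) = 86*(-8*(-¼) + 144) = 86*(2 + 144) = 86*146 = 12556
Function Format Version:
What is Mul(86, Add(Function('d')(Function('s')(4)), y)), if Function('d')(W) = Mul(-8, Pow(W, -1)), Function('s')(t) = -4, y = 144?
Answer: 12556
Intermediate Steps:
Mul(86, Add(Function('d')(Function('s')(4)), y)) = Mul(86, Add(Mul(-8, Pow(-4, -1)), 144)) = Mul(86, Add(Mul(-8, Rational(-1, 4)), 144)) = Mul(86, Add(2, 144)) = Mul(86, 146) = 12556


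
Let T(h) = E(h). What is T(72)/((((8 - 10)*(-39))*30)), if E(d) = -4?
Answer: -1/585 ≈ -0.0017094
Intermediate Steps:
T(h) = -4
T(72)/((((8 - 10)*(-39))*30)) = -4*(-1/(1170*(8 - 10))) = -4/(-2*(-39)*30) = -4/(78*30) = -4/2340 = -4*1/2340 = -1/585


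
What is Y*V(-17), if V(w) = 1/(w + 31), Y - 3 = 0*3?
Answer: 3/14 ≈ 0.21429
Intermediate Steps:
Y = 3 (Y = 3 + 0*3 = 3 + 0 = 3)
V(w) = 1/(31 + w)
Y*V(-17) = 3/(31 - 17) = 3/14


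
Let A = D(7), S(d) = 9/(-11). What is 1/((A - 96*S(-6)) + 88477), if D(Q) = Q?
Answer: 11/974188 ≈ 1.1291e-5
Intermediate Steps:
S(d) = -9/11 (S(d) = 9*(-1/11) = -9/11)
A = 7
1/((A - 96*S(-6)) + 88477) = 1/((7 - 96*(-9/11)) + 88477) = 1/((7 + 864/11) + 88477) = 1/(941/11 + 88477) = 1/(974188/11) = 11/974188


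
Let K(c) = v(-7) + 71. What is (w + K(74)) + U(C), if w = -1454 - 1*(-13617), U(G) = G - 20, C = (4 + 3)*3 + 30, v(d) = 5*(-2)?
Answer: 12255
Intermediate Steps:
v(d) = -10
C = 51 (C = 7*3 + 30 = 21 + 30 = 51)
U(G) = -20 + G
w = 12163 (w = -1454 + 13617 = 12163)
K(c) = 61 (K(c) = -10 + 71 = 61)
(w + K(74)) + U(C) = (12163 + 61) + (-20 + 51) = 12224 + 31 = 12255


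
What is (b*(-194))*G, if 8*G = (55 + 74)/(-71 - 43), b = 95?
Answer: 20855/8 ≈ 2606.9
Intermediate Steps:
G = -43/304 (G = ((55 + 74)/(-71 - 43))/8 = (129/(-114))/8 = (129*(-1/114))/8 = (⅛)*(-43/38) = -43/304 ≈ -0.14145)
(b*(-194))*G = (95*(-194))*(-43/304) = -18430*(-43/304) = 20855/8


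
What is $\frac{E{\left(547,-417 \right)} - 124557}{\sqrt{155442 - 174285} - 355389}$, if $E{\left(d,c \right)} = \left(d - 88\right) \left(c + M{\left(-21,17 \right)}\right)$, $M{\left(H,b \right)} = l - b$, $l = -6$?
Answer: $\frac{38680183371}{42100453388} + \frac{108839 i \sqrt{18843}}{42100453388} \approx 0.91876 + 0.00035487 i$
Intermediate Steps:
$M{\left(H,b \right)} = -6 - b$
$E{\left(d,c \right)} = \left(-88 + d\right) \left(-23 + c\right)$ ($E{\left(d,c \right)} = \left(d - 88\right) \left(c - 23\right) = \left(-88 + d\right) \left(c - 23\right) = \left(-88 + d\right) \left(-23 + c\right)$)
$\frac{E{\left(547,-417 \right)} - 124557}{\sqrt{155442 - 174285} - 355389} = \frac{\left(2024 - -36696 - 12581 - 228099\right) - 124557}{\sqrt{155442 - 174285} - 355389} = \frac{\left(2024 + 36696 - 12581 - 228099\right) - 124557}{\sqrt{-18843} - 355389} = \frac{-201960 - 124557}{i \sqrt{18843} - 355389} = - \frac{326517}{-355389 + i \sqrt{18843}}$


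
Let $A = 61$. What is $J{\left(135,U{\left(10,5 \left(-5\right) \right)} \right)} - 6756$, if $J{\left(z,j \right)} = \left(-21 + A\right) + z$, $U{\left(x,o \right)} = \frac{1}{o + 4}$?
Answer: $-6581$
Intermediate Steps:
$U{\left(x,o \right)} = \frac{1}{4 + o}$
$J{\left(z,j \right)} = 40 + z$ ($J{\left(z,j \right)} = \left(-21 + 61\right) + z = 40 + z$)
$J{\left(135,U{\left(10,5 \left(-5\right) \right)} \right)} - 6756 = \left(40 + 135\right) - 6756 = 175 - 6756 = -6581$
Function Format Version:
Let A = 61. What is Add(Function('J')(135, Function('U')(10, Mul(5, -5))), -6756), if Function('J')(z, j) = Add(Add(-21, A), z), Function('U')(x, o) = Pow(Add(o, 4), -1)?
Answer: -6581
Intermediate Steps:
Function('U')(x, o) = Pow(Add(4, o), -1)
Function('J')(z, j) = Add(40, z) (Function('J')(z, j) = Add(Add(-21, 61), z) = Add(40, z))
Add(Function('J')(135, Function('U')(10, Mul(5, -5))), -6756) = Add(Add(40, 135), -6756) = Add(175, -6756) = -6581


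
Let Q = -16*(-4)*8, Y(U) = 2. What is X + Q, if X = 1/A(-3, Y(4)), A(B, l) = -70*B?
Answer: 107521/210 ≈ 512.00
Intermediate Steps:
Q = 512 (Q = 64*8 = 512)
X = 1/210 (X = 1/(-70*(-3)) = 1/210 ≈ 0.0047619)
X + Q = 1/210 + 512 = 107521/210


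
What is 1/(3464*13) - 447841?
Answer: -20167175911/45032 ≈ -4.4784e+5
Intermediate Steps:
1/(3464*13) - 447841 = 1/45032 - 447841 = -20167175911/45032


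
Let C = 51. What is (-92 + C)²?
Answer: 1681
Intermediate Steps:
(-92 + C)² = (-92 + 51)² = (-41)² = 1681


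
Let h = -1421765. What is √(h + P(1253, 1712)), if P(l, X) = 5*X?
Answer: I*√1413205 ≈ 1188.8*I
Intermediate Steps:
√(h + P(1253, 1712)) = √(-1421765 + 5*1712) = √(-1421765 + 8560) = √(-1413205) = I*√1413205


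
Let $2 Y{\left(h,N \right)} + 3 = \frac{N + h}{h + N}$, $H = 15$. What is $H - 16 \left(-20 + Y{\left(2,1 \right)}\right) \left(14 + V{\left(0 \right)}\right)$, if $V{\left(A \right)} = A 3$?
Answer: $4719$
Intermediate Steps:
$Y{\left(h,N \right)} = -1$ ($Y{\left(h,N \right)} = - \frac{3}{2} + \frac{\left(N + h\right) \frac{1}{h + N}}{2} = - \frac{3}{2} + \frac{\left(N + h\right) \frac{1}{N + h}}{2} = - \frac{3}{2} + \frac{1}{2} \cdot 1 = - \frac{3}{2} + \frac{1}{2} = -1$)
$V{\left(A \right)} = 3 A$
$H - 16 \left(-20 + Y{\left(2,1 \right)}\right) \left(14 + V{\left(0 \right)}\right) = 15 - 16 \left(-20 - 1\right) \left(14 + 3 \cdot 0\right) = 15 - 16 \left(- 21 \left(14 + 0\right)\right) = 15 - 16 \left(\left(-21\right) 14\right) = 15 - -4704 = 15 + 4704 = 4719$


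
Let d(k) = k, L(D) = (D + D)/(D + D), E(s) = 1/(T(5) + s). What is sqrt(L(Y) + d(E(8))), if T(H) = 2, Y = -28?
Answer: sqrt(110)/10 ≈ 1.0488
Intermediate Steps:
E(s) = 1/(2 + s)
L(D) = 1 (L(D) = (2*D)/((2*D)) = (2*D)*(1/(2*D)) = 1)
sqrt(L(Y) + d(E(8))) = sqrt(1 + 1/(2 + 8)) = sqrt(1 + 1/10) = sqrt(11/10) = sqrt(110)/10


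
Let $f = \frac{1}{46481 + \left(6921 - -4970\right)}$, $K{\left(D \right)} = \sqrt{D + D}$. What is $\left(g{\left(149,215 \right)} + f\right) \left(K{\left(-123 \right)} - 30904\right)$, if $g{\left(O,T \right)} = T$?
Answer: $- \frac{96961153206}{14593} + \frac{12549981 i \sqrt{246}}{58372} \approx -6.6444 \cdot 10^{6} + 3372.1 i$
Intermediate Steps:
$K{\left(D \right)} = \sqrt{2} \sqrt{D}$ ($K{\left(D \right)} = \sqrt{2 D} = \sqrt{2} \sqrt{D}$)
$f = \frac{1}{58372}$ ($f = \frac{1}{46481 + \left(6921 + 4970\right)} = \frac{1}{46481 + 11891} = \frac{1}{58372} \approx 1.7132 \cdot 10^{-5}$)
$\left(g{\left(149,215 \right)} + f\right) \left(K{\left(-123 \right)} - 30904\right) = \left(215 + \frac{1}{58372}\right) \left(\sqrt{2} \sqrt{-123} - 30904\right) = \frac{12549981 \left(\sqrt{2} i \sqrt{123} - 30904\right)}{58372} = \frac{12549981 \left(i \sqrt{246} - 30904\right)}{58372} = \frac{12549981 \left(-30904 + i \sqrt{246}\right)}{58372} = - \frac{96961153206}{14593} + \frac{12549981 i \sqrt{246}}{58372}$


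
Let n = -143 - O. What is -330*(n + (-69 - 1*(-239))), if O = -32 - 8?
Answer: -22110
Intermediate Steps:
O = -40
n = -103 (n = -143 - 1*(-40) = -143 + 40 = -103)
-330*(n + (-69 - 1*(-239))) = -330*(-103 + (-69 - 1*(-239))) = -330*(-103 + (-69 + 239)) = -330*(-103 + 170) = -330*67 = -22110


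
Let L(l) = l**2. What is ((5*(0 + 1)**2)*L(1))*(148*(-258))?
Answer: -190920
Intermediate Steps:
((5*(0 + 1)**2)*L(1))*(148*(-258)) = ((5*(0 + 1)**2)*1**2)*(148*(-258)) = ((5*1**2)*1)*(-38184) = ((5*1)*1)*(-38184) = (5*1)*(-38184) = 5*(-38184) = -190920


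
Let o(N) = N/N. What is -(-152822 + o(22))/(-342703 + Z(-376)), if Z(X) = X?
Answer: -152821/343079 ≈ -0.44544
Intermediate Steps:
o(N) = 1
-(-152822 + o(22))/(-342703 + Z(-376)) = -(-152822 + 1)/(-342703 - 376) = -(-152821)/(-343079) = -(-152821)*(-1)/343079 = -1*152821/343079 = -152821/343079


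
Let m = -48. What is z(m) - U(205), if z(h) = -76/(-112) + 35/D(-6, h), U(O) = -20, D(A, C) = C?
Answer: 6703/336 ≈ 19.949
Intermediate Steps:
z(h) = 19/28 + 35/h (z(h) = -76/(-112) + 35/h = -76*(-1/112) + 35/h = 19/28 + 35/h)
z(m) - U(205) = (19/28 + 35/(-48)) - 1*(-20) = (19/28 + 35*(-1/48)) + 20 = (19/28 - 35/48) + 20 = -17/336 + 20 = 6703/336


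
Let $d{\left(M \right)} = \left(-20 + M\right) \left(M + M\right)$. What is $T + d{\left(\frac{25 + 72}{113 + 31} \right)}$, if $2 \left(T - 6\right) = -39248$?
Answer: $- \frac{203669375}{10368} \approx -19644.0$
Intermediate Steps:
$d{\left(M \right)} = 2 M \left(-20 + M\right)$ ($d{\left(M \right)} = \left(-20 + M\right) 2 M = 2 M \left(-20 + M\right)$)
$T = -19618$ ($T = 6 + \frac{1}{2} \left(-39248\right) = 6 - 19624 = -19618$)
$T + d{\left(\frac{25 + 72}{113 + 31} \right)} = -19618 + 2 \frac{25 + 72}{113 + 31} \left(-20 + \frac{25 + 72}{113 + 31}\right) = -19618 + 2 \cdot \frac{97}{144} \left(-20 + \frac{97}{144}\right) = -19618 + 2 \cdot \frac{97}{144} \left(- \frac{2783}{144}\right) = -19618 - \frac{269951}{10368} = - \frac{203669375}{10368}$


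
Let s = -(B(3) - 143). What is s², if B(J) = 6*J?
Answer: 15625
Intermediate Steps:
s = 125 (s = -(6*3 - 143) = -(18 - 143) = -1*(-125) = 125)
s² = 125² = 15625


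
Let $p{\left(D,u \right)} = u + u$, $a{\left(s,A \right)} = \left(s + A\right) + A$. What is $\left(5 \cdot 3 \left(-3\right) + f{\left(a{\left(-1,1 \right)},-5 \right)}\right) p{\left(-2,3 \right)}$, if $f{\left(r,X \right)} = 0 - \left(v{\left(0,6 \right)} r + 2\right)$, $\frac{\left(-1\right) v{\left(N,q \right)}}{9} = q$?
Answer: $42$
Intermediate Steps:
$v{\left(N,q \right)} = - 9 q$
$a{\left(s,A \right)} = s + 2 A$ ($a{\left(s,A \right)} = \left(A + s\right) + A = s + 2 A$)
$p{\left(D,u \right)} = 2 u$
$f{\left(r,X \right)} = -2 + 54 r$ ($f{\left(r,X \right)} = 0 - \left(\left(-9\right) 6 r + 2\right) = 0 - \left(- 54 r + 2\right) = 0 - \left(2 - 54 r\right) = 0 + \left(-2 + 54 r\right) = -2 + 54 r$)
$\left(5 \cdot 3 \left(-3\right) + f{\left(a{\left(-1,1 \right)},-5 \right)}\right) p{\left(-2,3 \right)} = \left(5 \cdot 3 \left(-3\right) - \left(2 - 54 \left(-1 + 2 \cdot 1\right)\right)\right) 2 \cdot 3 = \left(15 \left(-3\right) - \left(2 - 54 \left(-1 + 2\right)\right)\right) 6 = \left(-45 + \left(-2 + 54 \cdot 1\right)\right) 6 = \left(-45 + \left(-2 + 54\right)\right) 6 = \left(-45 + 52\right) 6 = 7 \cdot 6 = 42$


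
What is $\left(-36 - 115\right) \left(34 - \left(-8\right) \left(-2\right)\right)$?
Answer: $-2718$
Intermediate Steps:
$\left(-36 - 115\right) \left(34 - \left(-8\right) \left(-2\right)\right) = - 151 \left(34 - 16\right) = \left(-151\right) 18 = -2718$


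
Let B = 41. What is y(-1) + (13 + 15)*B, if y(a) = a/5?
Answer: 5739/5 ≈ 1147.8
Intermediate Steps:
y(a) = a/5 (y(a) = a*(⅕) = a/5)
y(-1) + (13 + 15)*B = (⅕)*(-1) + (13 + 15)*41 = -⅕ + 28*41 = -⅕ + 1148 = 5739/5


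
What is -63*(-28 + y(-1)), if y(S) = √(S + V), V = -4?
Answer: 1764 - 63*I*√5 ≈ 1764.0 - 140.87*I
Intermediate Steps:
y(S) = √(-4 + S) (y(S) = √(S - 4) = √(-4 + S))
-63*(-28 + y(-1)) = -63*(-28 + √(-4 - 1)) = -63*(-28 + √(-5)) = -63*(-28 + I*√5) = 1764 - 63*I*√5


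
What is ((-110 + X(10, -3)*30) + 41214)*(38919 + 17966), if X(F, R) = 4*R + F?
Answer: 2334787940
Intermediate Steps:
X(F, R) = F + 4*R
((-110 + X(10, -3)*30) + 41214)*(38919 + 17966) = ((-110 + (10 + 4*(-3))*30) + 41214)*(38919 + 17966) = ((-110 + (10 - 12)*30) + 41214)*56885 = ((-110 - 2*30) + 41214)*56885 = ((-110 - 60) + 41214)*56885 = (-170 + 41214)*56885 = 41044*56885 = 2334787940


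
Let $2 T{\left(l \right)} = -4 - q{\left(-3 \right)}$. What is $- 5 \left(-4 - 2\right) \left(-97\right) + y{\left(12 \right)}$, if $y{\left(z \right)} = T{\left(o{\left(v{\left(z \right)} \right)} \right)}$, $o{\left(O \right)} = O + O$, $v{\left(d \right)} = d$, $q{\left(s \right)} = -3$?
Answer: $- \frac{5821}{2} \approx -2910.5$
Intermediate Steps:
$o{\left(O \right)} = 2 O$
$T{\left(l \right)} = - \frac{1}{2}$ ($T{\left(l \right)} = \frac{-4 - -3}{2} = \frac{-4 + 3}{2} = \frac{1}{2} \left(-1\right) = - \frac{1}{2}$)
$y{\left(z \right)} = - \frac{1}{2}$
$- 5 \left(-4 - 2\right) \left(-97\right) + y{\left(12 \right)} = - 5 \left(-4 - 2\right) \left(-97\right) - \frac{1}{2} = \left(-5\right) \left(-6\right) \left(-97\right) - \frac{1}{2} = 30 \left(-97\right) - \frac{1}{2} = -2910 - \frac{1}{2} = - \frac{5821}{2}$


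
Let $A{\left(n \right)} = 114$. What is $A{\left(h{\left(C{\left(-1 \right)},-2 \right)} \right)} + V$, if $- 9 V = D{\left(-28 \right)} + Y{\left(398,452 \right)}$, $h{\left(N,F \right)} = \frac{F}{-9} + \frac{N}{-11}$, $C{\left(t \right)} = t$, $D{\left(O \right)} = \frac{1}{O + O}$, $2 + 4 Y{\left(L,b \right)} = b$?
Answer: $\frac{51157}{504} \approx 101.5$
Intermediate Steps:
$Y{\left(L,b \right)} = - \frac{1}{2} + \frac{b}{4}$
$D{\left(O \right)} = \frac{1}{2 O}$
$h{\left(N,F \right)} = - \frac{F}{9} - \frac{N}{11}$ ($h{\left(N,F \right)} = F \left(- \frac{1}{9}\right) + N \left(- \frac{1}{11}\right) = - \frac{F}{9} - \frac{N}{11}$)
$V = - \frac{6299}{504}$ ($V = - \frac{\frac{1}{2 \left(-28\right)} + \left(- \frac{1}{2} + \frac{1}{4} \cdot 452\right)}{9} = - \frac{\frac{1}{2} \left(- \frac{1}{28}\right) + \left(- \frac{1}{2} + 113\right)}{9} = - \frac{- \frac{1}{56} + \frac{225}{2}}{9} = \left(- \frac{1}{9}\right) \frac{6299}{56} = - \frac{6299}{504} \approx -12.498$)
$A{\left(h{\left(C{\left(-1 \right)},-2 \right)} \right)} + V = 114 - \frac{6299}{504} = \frac{51157}{504}$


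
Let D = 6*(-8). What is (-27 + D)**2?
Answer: 5625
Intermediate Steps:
D = -48
(-27 + D)**2 = (-27 - 48)**2 = (-75)**2 = 5625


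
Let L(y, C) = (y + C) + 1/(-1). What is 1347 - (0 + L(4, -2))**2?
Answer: 1346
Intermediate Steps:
L(y, C) = -1 + C + y (L(y, C) = (C + y) - 1 = -1 + C + y)
1347 - (0 + L(4, -2))**2 = 1347 - (0 + (-1 - 2 + 4))**2 = 1347 - (0 + 1)**2 = 1347 - 1*1**2 = 1347 - 1*1 = 1347 - 1 = 1346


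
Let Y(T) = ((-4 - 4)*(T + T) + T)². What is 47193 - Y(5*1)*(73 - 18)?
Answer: -262182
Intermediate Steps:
Y(T) = 225*T² (Y(T) = (-16*T + T)² = (-15*T)² = 225*T²)
47193 - Y(5*1)*(73 - 18) = 47193 - 225*(5*1)²*(73 - 18) = 47193 - 225*5²*55 = 47193 - 225*25*55 = 47193 - 5625*55 = 47193 - 1*309375 = 47193 - 309375 = -262182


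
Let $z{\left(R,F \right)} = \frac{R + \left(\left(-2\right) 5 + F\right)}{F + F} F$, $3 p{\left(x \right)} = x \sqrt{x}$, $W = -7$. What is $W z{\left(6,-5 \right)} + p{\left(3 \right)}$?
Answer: $\frac{63}{2} + \sqrt{3} \approx 33.232$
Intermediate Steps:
$p{\left(x \right)} = \frac{x^{\frac{3}{2}}}{3}$ ($p{\left(x \right)} = \frac{x \sqrt{x}}{3} = \frac{x^{\frac{3}{2}}}{3}$)
$z{\left(R,F \right)} = -5 + \frac{F}{2} + \frac{R}{2}$ ($z{\left(R,F \right)} = \frac{R + \left(-10 + F\right)}{2 F} F = \left(-10 + F + R\right) \frac{1}{2 F} F = \frac{-10 + F + R}{2 F} F = -5 + \frac{F}{2} + \frac{R}{2}$)
$W z{\left(6,-5 \right)} + p{\left(3 \right)} = - 7 \left(-5 + \frac{1}{2} \left(-5\right) + \frac{1}{2} \cdot 6\right) + \frac{3^{\frac{3}{2}}}{3} = - 7 \left(-5 - \frac{5}{2} + 3\right) + \frac{3 \sqrt{3}}{3} = \left(-7\right) \left(- \frac{9}{2}\right) + \sqrt{3} = \frac{63}{2} + \sqrt{3}$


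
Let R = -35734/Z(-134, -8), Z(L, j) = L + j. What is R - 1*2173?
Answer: -136416/71 ≈ -1921.4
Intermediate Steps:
R = 17867/71 (R = -35734/(-134 - 8) = -35734/(-142) = -35734*(-1/142) = 17867/71 ≈ 251.65)
R - 1*2173 = 17867/71 - 1*2173 = 17867/71 - 2173 = -136416/71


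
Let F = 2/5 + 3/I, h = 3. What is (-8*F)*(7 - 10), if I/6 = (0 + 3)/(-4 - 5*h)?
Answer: -332/5 ≈ -66.400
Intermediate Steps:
I = -18/19 (I = 6*((0 + 3)/(-4 - 5*3)) = 6*(3/(-4 - 15)) = 6*(3/(-19)) = 6*(3*(-1/19)) = 6*(-3/19) = -18/19 ≈ -0.94737)
F = -83/30 (F = 2/5 + 3/(-18/19) = 2*(⅕) + 3*(-19/18) = ⅖ - 19/6 = -83/30 ≈ -2.7667)
(-8*F)*(7 - 10) = (-8*(-83/30))*(7 - 10) = (332/15)*(-3) = -332/5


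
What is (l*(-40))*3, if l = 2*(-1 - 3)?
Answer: 960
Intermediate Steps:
l = -8 (l = 2*(-4) = -8)
(l*(-40))*3 = -8*(-40)*3 = 320*3 = 960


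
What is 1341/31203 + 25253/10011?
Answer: 89043790/34708137 ≈ 2.5655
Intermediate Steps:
1341/31203 + 25253/10011 = 1341*(1/31203) + 25253*(1/10011) = 149/3467 + 25253/10011 = 89043790/34708137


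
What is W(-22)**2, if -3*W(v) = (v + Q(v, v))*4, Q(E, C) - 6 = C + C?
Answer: 6400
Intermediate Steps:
Q(E, C) = 6 + 2*C (Q(E, C) = 6 + (C + C) = 6 + 2*C)
W(v) = -8 - 4*v (W(v) = -(v + (6 + 2*v))*4/3 = -(6 + 3*v)*4/3 = -(24 + 12*v)/3 = -8 - 4*v)
W(-22)**2 = (-8 - 4*(-22))**2 = (-8 + 88)**2 = 80**2 = 6400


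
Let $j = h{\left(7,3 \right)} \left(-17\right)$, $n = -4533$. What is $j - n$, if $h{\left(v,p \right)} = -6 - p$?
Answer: $4686$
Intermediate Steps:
$j = 153$ ($j = \left(-6 - 3\right) \left(-17\right) = \left(-9\right) \left(-17\right) = 153$)
$j - n = 153 - -4533 = 153 + 4533 = 4686$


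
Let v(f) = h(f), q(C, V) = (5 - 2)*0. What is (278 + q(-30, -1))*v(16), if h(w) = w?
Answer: 4448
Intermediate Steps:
q(C, V) = 0 (q(C, V) = 3*0 = 0)
v(f) = f
(278 + q(-30, -1))*v(16) = (278 + 0)*16 = 278*16 = 4448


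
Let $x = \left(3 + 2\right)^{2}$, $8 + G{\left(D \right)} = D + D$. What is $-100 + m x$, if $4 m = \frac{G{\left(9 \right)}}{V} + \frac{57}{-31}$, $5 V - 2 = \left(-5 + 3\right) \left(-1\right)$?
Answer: $- \frac{8275}{248} \approx -33.367$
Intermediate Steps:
$G{\left(D \right)} = -8 + 2 D$ ($G{\left(D \right)} = -8 + \left(D + D\right) = -8 + 2 D$)
$V = \frac{4}{5}$ ($V = \frac{2}{5} + \frac{\left(-5 + 3\right) \left(-1\right)}{5} = \frac{2}{5} + \frac{\left(-2\right) \left(-1\right)}{5} = \frac{2}{5} + \frac{1}{5} \cdot 2 = \frac{2}{5} + \frac{2}{5} = \frac{4}{5} \approx 0.8$)
$x = 25$ ($x = 5^{2} = 25$)
$m = \frac{661}{248}$ ($m = \frac{\frac{-8 + 2 \cdot 9}{\frac{4}{5}} + \frac{57}{-31}}{4} = \frac{\left(-8 + 18\right) \frac{5}{4} + 57 \left(- \frac{1}{31}\right)}{4} = \frac{10 \cdot \frac{5}{4} - \frac{57}{31}}{4} = \frac{\frac{25}{2} - \frac{57}{31}}{4} = \frac{1}{4} \cdot \frac{661}{62} = \frac{661}{248} \approx 2.6653$)
$-100 + m x = -100 + \frac{661}{248} \cdot 25 = -100 + \frac{16525}{248} = - \frac{8275}{248}$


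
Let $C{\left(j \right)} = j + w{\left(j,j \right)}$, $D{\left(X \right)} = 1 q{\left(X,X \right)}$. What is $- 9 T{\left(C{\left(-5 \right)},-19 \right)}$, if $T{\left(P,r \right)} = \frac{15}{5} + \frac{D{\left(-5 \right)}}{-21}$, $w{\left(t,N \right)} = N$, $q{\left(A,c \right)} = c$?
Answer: $- \frac{204}{7} \approx -29.143$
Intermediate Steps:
$D{\left(X \right)} = X$ ($D{\left(X \right)} = 1 X = X$)
$C{\left(j \right)} = 2 j$ ($C{\left(j \right)} = j + j = 2 j$)
$T{\left(P,r \right)} = \frac{68}{21}$ ($T{\left(P,r \right)} = \frac{15}{5} - \frac{5}{-21} = 15 \cdot \frac{1}{5} - - \frac{5}{21} = 3 + \frac{5}{21} = \frac{68}{21}$)
$- 9 T{\left(C{\left(-5 \right)},-19 \right)} = \left(-9\right) \frac{68}{21} = - \frac{204}{7}$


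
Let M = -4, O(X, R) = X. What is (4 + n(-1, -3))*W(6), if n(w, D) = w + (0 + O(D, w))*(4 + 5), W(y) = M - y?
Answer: 240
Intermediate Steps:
W(y) = -4 - y
n(w, D) = w + 9*D (n(w, D) = w + (0 + D)*(4 + 5) = w + D*9 = w + 9*D)
(4 + n(-1, -3))*W(6) = (4 + (-1 + 9*(-3)))*(-4 - 1*6) = (4 + (-1 - 27))*(-4 - 6) = (4 - 28)*(-10) = -24*(-10) = 240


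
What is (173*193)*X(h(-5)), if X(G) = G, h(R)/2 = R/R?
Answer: 66778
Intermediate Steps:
h(R) = 2 (h(R) = 2*(R/R) = 2*1 = 2)
(173*193)*X(h(-5)) = (173*193)*2 = 33389*2 = 66778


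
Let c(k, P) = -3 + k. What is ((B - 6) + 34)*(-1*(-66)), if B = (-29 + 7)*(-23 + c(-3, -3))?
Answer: 43956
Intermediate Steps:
B = 638 (B = (-29 + 7)*(-23 + (-3 - 3)) = -22*(-23 - 6) = -22*(-29) = 638)
((B - 6) + 34)*(-1*(-66)) = ((638 - 6) + 34)*(-1*(-66)) = (632 + 34)*66 = 666*66 = 43956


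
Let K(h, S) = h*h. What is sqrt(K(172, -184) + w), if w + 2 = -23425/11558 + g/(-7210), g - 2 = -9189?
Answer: 2*sqrt(3209758963636806595)/20833295 ≈ 171.99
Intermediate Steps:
g = -9187 (g = 2 - 9189 = -9187)
K(h, S) = h**2
w = -57344316/20833295 (w = -2 + (-23425/11558 - 9187/(-7210)) = -2 + (-23425*1/11558 - 9187*(-1/7210)) = -2 + (-23425/11558 + 9187/7210) = -2 - 15677726/20833295 = -57344316/20833295 ≈ -2.7525)
sqrt(K(172, -184) + w) = sqrt(172**2 - 57344316/20833295) = sqrt(29584 - 57344316/20833295) = sqrt(616274854964/20833295) = 2*sqrt(3209758963636806595)/20833295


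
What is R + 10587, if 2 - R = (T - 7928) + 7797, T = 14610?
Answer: -3890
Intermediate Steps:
R = -14477 (R = 2 - ((14610 - 7928) + 7797) = 2 - (6682 + 7797) = 2 - 1*14479 = 2 - 14479 = -14477)
R + 10587 = -14477 + 10587 = -3890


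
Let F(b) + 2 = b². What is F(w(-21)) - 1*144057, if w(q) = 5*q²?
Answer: 4717966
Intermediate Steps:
F(b) = -2 + b²
F(w(-21)) - 1*144057 = (-2 + (5*(-21)²)²) - 1*144057 = (-2 + (5*441)²) - 144057 = (-2 + 2205²) - 144057 = (-2 + 4862025) - 144057 = 4862023 - 144057 = 4717966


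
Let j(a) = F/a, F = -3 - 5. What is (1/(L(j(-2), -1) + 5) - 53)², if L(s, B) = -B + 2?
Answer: 178929/64 ≈ 2795.8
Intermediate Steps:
F = -8
j(a) = -8/a
L(s, B) = 2 - B
(1/(L(j(-2), -1) + 5) - 53)² = (1/((2 - 1*(-1)) + 5) - 53)² = (1/((2 + 1) + 5) - 53)² = (1/(3 + 5) - 53)² = (1/8 - 53)² = (⅛ - 53)² = (-423/8)² = 178929/64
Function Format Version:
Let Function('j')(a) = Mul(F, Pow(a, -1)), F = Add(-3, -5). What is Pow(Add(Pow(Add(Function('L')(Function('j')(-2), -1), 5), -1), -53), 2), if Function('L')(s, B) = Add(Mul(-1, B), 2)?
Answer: Rational(178929, 64) ≈ 2795.8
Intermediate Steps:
F = -8
Function('j')(a) = Mul(-8, Pow(a, -1))
Function('L')(s, B) = Add(2, Mul(-1, B))
Pow(Add(Pow(Add(Function('L')(Function('j')(-2), -1), 5), -1), -53), 2) = Pow(Add(Pow(Add(Add(2, Mul(-1, -1)), 5), -1), -53), 2) = Pow(Add(Pow(Add(Add(2, 1), 5), -1), -53), 2) = Pow(Add(Pow(Add(3, 5), -1), -53), 2) = Pow(Add(Pow(8, -1), -53), 2) = Pow(Add(Rational(1, 8), -53), 2) = Pow(Rational(-423, 8), 2) = Rational(178929, 64)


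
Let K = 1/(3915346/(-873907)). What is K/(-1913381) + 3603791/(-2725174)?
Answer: -6749493300184375137/5103943396653762431 ≈ -1.3224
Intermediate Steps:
K = -873907/3915346 (K = 1/(3915346*(-1/873907)) = 1/(-3915346/873907) = -873907/3915346 ≈ -0.22320)
K/(-1913381) + 3603791/(-2725174) = -873907/3915346/(-1913381) + 3603791/(-2725174) = -873907/3915346*(-1/1913381) + 3603791*(-1/2725174) = 873907/7491548644826 - 3603791/2725174 = -6749493300184375137/5103943396653762431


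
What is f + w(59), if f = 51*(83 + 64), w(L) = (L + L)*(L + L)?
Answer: 21421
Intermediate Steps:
w(L) = 4*L² (w(L) = (2*L)*(2*L) = 4*L²)
f = 7497 (f = 51*147 = 7497)
f + w(59) = 7497 + 4*59² = 7497 + 4*3481 = 7497 + 13924 = 21421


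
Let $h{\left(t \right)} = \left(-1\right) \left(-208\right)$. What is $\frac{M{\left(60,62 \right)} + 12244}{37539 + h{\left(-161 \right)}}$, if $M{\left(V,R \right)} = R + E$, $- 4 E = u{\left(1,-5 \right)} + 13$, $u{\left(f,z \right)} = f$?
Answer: $\frac{24605}{75494} \approx 0.32592$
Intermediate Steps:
$h{\left(t \right)} = 208$
$E = - \frac{7}{2}$ ($E = - \frac{1 + 13}{4} = \left(- \frac{1}{4}\right) 14 = - \frac{7}{2} \approx -3.5$)
$M{\left(V,R \right)} = - \frac{7}{2} + R$ ($M{\left(V,R \right)} = R - \frac{7}{2} = - \frac{7}{2} + R$)
$\frac{M{\left(60,62 \right)} + 12244}{37539 + h{\left(-161 \right)}} = \frac{\left(- \frac{7}{2} + 62\right) + 12244}{37539 + 208} = \frac{\frac{117}{2} + 12244}{37747} = \frac{24605}{2} \cdot \frac{1}{37747} = \frac{24605}{75494}$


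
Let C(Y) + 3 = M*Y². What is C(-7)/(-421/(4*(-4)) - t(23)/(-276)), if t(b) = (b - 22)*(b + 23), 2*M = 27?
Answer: 31608/1271 ≈ 24.869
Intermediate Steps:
M = 27/2 (M = (½)*27 = 27/2 ≈ 13.500)
C(Y) = -3 + 27*Y²/2
t(b) = (-22 + b)*(23 + b)
C(-7)/(-421/(4*(-4)) - t(23)/(-276)) = (-3 + (27/2)*(-7)²)/(-421/(4*(-4)) - (-506 + 23 + 23²)/(-276)) = (-3 + (27/2)*49)/(-421/(-16) - (-506 + 23 + 529)*(-1/276)) = (-3 + 1323/2)/(-421*(-1/16) - 1*46*(-1/276)) = 1317/(2*(421/16 - 46*(-1/276))) = 1317/(2*(421/16 + ⅙)) = 1317/(2*(1271/48)) = (1317/2)*(48/1271) = 31608/1271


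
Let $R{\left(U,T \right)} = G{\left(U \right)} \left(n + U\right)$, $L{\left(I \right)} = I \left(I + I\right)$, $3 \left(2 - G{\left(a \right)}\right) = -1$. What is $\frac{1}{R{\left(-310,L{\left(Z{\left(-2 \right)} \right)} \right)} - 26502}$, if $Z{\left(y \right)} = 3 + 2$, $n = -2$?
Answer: $- \frac{1}{27230} \approx -3.6724 \cdot 10^{-5}$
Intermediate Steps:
$G{\left(a \right)} = \frac{7}{3}$ ($G{\left(a \right)} = 2 - - \frac{1}{3} = 2 + \frac{1}{3} = \frac{7}{3}$)
$Z{\left(y \right)} = 5$
$L{\left(I \right)} = 2 I^{2}$ ($L{\left(I \right)} = I 2 I = 2 I^{2}$)
$R{\left(U,T \right)} = - \frac{14}{3} + \frac{7 U}{3}$ ($R{\left(U,T \right)} = \frac{7 \left(-2 + U\right)}{3} = - \frac{14}{3} + \frac{7 U}{3}$)
$\frac{1}{R{\left(-310,L{\left(Z{\left(-2 \right)} \right)} \right)} - 26502} = \frac{1}{\left(- \frac{14}{3} + \frac{7}{3} \left(-310\right)\right) - 26502} = \frac{1}{\left(- \frac{14}{3} - \frac{2170}{3}\right) - 26502} = \frac{1}{-728 - 26502} = \frac{1}{-27230} = - \frac{1}{27230}$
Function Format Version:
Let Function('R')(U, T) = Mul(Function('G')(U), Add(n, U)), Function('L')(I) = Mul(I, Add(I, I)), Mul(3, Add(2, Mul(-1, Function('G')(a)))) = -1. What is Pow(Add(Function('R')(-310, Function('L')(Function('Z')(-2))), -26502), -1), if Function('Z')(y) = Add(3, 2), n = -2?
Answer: Rational(-1, 27230) ≈ -3.6724e-5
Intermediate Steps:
Function('G')(a) = Rational(7, 3) (Function('G')(a) = Add(2, Mul(Rational(-1, 3), -1)) = Add(2, Rational(1, 3)) = Rational(7, 3))
Function('Z')(y) = 5
Function('L')(I) = Mul(2, Pow(I, 2)) (Function('L')(I) = Mul(I, Mul(2, I)) = Mul(2, Pow(I, 2)))
Function('R')(U, T) = Add(Rational(-14, 3), Mul(Rational(7, 3), U)) (Function('R')(U, T) = Mul(Rational(7, 3), Add(-2, U)) = Add(Rational(-14, 3), Mul(Rational(7, 3), U)))
Pow(Add(Function('R')(-310, Function('L')(Function('Z')(-2))), -26502), -1) = Pow(Add(Add(Rational(-14, 3), Mul(Rational(7, 3), -310)), -26502), -1) = Pow(Add(Add(Rational(-14, 3), Rational(-2170, 3)), -26502), -1) = Pow(Add(-728, -26502), -1) = Pow(-27230, -1) = Rational(-1, 27230)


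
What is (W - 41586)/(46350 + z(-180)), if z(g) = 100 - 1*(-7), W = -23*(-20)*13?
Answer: -35606/46457 ≈ -0.76643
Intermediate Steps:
W = 5980 (W = 460*13 = 5980)
z(g) = 107 (z(g) = 100 + 7 = 107)
(W - 41586)/(46350 + z(-180)) = (5980 - 41586)/(46350 + 107) = -35606/46457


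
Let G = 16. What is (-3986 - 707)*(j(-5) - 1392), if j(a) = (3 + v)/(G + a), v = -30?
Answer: 71985927/11 ≈ 6.5442e+6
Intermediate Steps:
j(a) = -27/(16 + a) (j(a) = (3 - 30)/(16 + a) = -27/(16 + a))
(-3986 - 707)*(j(-5) - 1392) = (-3986 - 707)*(-27/(16 - 5) - 1392) = -4693*(-27/11 - 1392) = -4693*(-15339/11) = 71985927/11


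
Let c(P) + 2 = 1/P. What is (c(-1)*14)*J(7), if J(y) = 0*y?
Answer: 0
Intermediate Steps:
c(P) = -2 + 1/P
J(y) = 0
(c(-1)*14)*J(7) = ((-2 + 1/(-1))*14)*0 = ((-2 - 1)*14)*0 = -3*14*0 = -42*0 = 0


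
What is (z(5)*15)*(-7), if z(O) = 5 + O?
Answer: -1050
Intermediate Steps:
(z(5)*15)*(-7) = ((5 + 5)*15)*(-7) = (10*15)*(-7) = 150*(-7) = -1050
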